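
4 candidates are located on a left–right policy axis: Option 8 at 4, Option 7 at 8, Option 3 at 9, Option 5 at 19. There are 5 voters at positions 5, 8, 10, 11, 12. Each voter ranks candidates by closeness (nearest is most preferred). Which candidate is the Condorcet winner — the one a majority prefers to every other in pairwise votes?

With single-peaked preferences on a line, the Condorcet winner is the candidate closest to the median voter.
The median voter (position 10) is closest to Option 3 at 9.
Check: Option 3 vs Option 7 — voters closer to Option 3: 3 of 5.

Option 3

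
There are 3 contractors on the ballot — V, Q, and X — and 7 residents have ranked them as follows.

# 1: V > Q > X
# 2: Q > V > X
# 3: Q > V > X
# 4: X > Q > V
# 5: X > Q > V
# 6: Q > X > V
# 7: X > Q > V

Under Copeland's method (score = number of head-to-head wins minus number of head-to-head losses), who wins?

Q

Pairwise results:
  V vs Q: Q wins 6–1.
  V vs X: X wins 4–3.
  Q vs X: Q wins 4–3.
Copeland scores (wins − losses):
  V: 0 − 2 = -2
  Q: 2 − 0 = 2
  X: 1 − 1 = 0
Q has the best Copeland score.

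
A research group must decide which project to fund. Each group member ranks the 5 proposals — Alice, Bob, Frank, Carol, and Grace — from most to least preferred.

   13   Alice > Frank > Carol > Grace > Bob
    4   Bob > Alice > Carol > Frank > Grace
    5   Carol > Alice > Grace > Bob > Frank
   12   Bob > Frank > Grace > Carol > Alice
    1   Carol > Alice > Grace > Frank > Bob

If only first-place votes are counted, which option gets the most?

First-place vote totals:
  Alice: 13
  Bob: 16
  Frank: 0
  Carol: 6
  Grace: 0
Bob has the most first-place votes.

Bob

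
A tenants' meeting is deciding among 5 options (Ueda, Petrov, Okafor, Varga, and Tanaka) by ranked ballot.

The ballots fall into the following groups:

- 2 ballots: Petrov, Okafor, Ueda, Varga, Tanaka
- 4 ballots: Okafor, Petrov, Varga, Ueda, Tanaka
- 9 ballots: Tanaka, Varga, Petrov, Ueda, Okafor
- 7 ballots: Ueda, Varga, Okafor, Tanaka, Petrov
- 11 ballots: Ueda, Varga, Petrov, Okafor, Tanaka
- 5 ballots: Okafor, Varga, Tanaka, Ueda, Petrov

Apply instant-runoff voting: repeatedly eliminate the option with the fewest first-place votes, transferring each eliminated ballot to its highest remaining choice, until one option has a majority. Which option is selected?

Ueda

Round 1: Ueda 18, Okafor 9, Tanaka 9, Petrov 2, Varga 0. Varga has the fewest and is eliminated.
Round 2: Ueda 18, Okafor 9, Tanaka 9, Petrov 2. Petrov has the fewest and is eliminated.
Round 3: Ueda 18, Okafor 11, Tanaka 9. Tanaka has the fewest and is eliminated.
Round 4: Ueda 27, Okafor 11. Ueda has a majority.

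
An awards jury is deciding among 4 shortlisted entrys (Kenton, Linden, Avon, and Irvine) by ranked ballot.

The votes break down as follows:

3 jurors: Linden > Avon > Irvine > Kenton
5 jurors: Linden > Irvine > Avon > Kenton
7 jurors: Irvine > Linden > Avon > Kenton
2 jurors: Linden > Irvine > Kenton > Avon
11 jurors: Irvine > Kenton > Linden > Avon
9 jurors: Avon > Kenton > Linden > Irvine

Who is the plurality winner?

Irvine

First-place vote totals:
  Kenton: 0
  Linden: 10
  Avon: 9
  Irvine: 18
Irvine has the most first-place votes.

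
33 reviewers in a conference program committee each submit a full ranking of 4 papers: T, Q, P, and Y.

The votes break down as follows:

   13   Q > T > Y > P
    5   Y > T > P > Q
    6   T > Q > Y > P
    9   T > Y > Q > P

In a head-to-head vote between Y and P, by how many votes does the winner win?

33

Ballots ranking Y above P: 13+5+6+9 = 33.
Ballots ranking P above Y: 0.
Y wins 33–0, a margin of 33.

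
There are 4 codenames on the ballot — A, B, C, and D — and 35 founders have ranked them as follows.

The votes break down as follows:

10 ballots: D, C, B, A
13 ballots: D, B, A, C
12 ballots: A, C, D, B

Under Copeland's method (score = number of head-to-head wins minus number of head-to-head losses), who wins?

D

Pairwise results:
  A vs B: B wins 23–12.
  A vs C: A wins 25–10.
  A vs D: D wins 23–12.
  B vs C: C wins 22–13.
  B vs D: D wins 35–0.
  C vs D: D wins 23–12.
Copeland scores (wins − losses):
  A: 1 − 2 = -1
  B: 1 − 2 = -1
  C: 1 − 2 = -1
  D: 3 − 0 = 3
D has the best Copeland score.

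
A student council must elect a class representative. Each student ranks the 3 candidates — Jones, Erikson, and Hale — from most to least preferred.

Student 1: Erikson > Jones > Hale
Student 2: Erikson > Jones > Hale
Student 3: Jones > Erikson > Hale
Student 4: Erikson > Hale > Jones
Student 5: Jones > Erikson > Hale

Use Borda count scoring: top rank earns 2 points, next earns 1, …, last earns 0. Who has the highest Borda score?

Borda scores:
  Jones: 1 + 1 + 2 + 0 + 2 = 6
  Erikson: 2 + 2 + 1 + 2 + 1 = 8
  Hale: 0 + 0 + 0 + 1 + 0 = 1
Erikson has the highest total.

Erikson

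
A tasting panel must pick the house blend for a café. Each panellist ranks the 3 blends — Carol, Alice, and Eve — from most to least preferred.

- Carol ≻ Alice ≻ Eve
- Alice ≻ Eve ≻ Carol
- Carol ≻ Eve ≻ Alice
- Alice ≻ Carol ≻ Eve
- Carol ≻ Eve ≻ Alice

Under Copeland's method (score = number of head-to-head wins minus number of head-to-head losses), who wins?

Pairwise results:
  Carol vs Alice: Carol wins 3–2.
  Carol vs Eve: Carol wins 4–1.
  Alice vs Eve: Alice wins 3–2.
Copeland scores (wins − losses):
  Carol: 2 − 0 = 2
  Alice: 1 − 1 = 0
  Eve: 0 − 2 = -2
Carol has the best Copeland score.

Carol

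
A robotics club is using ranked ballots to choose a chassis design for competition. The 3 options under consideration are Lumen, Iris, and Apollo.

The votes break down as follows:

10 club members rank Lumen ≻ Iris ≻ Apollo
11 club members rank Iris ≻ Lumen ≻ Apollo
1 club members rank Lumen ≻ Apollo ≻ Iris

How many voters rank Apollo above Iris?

Ballots ranking Apollo above Iris: 1.
Ballots ranking Iris above Apollo: 10+11 = 21.
So 1 of 22 voters prefer Apollo to Iris.

1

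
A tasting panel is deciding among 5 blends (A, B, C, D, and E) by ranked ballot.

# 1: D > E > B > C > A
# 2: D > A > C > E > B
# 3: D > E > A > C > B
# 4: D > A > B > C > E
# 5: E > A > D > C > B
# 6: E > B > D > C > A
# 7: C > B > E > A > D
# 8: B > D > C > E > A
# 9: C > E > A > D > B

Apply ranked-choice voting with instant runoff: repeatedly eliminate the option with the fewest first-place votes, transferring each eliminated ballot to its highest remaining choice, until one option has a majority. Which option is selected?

Round 1: D 4, C 2, E 2, B 1, A 0. A has the fewest and is eliminated.
Round 2: D 4, C 2, E 2, B 1. B has the fewest and is eliminated.
Round 3: D 5, C 2, E 2. D has a majority.

D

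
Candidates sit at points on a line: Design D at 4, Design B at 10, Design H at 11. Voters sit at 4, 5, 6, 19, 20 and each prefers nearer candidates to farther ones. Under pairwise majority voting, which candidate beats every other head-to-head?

With single-peaked preferences on a line, the Condorcet winner is the candidate closest to the median voter.
The median voter (position 6) is closest to Design D at 4.
Check: Design D vs Design B — voters closer to Design D: 3 of 5.

Design D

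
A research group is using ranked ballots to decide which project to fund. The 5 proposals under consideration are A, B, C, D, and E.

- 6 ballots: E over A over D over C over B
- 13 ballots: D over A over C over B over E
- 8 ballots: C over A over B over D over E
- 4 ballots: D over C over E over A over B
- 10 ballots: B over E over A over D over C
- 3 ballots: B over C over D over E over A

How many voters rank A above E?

21

Ballots ranking A above E: 13+8 = 21.
Ballots ranking E above A: 6+4+10+3 = 23.
So 21 of 44 voters prefer A to E.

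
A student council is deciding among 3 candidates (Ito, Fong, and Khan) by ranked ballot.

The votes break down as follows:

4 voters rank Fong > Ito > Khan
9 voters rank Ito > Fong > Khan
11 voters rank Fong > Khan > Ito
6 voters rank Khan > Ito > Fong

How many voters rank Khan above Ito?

Ballots ranking Khan above Ito: 11+6 = 17.
Ballots ranking Ito above Khan: 4+9 = 13.
So 17 of 30 voters prefer Khan to Ito.

17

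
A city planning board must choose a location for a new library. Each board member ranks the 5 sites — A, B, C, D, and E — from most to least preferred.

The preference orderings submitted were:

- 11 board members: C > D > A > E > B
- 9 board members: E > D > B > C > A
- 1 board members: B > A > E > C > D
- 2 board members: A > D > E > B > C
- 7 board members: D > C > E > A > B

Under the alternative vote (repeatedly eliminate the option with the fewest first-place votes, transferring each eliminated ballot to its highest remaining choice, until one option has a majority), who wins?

C

Round 1: C 11, E 9, D 7, A 2, B 1. B has the fewest and is eliminated.
Round 2: C 11, E 9, D 7, A 3. A has the fewest and is eliminated.
Round 3: C 11, E 10, D 9. D has the fewest and is eliminated.
Round 4: C 18, E 12. C has a majority.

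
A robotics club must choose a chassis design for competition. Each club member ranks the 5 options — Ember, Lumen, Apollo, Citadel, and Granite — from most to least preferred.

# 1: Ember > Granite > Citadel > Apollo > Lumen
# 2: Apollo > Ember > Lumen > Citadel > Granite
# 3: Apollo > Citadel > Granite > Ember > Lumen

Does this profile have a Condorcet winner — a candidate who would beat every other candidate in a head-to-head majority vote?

Yes

Head-to-head results (3 voters total):
Ember vs Lumen: Ember wins 3–0.
Ember vs Apollo: Apollo wins 2–1.
Ember vs Citadel: Ember wins 2–1.
Ember vs Granite: Ember wins 2–1.
Lumen vs Apollo: Apollo wins 3–0.
Lumen vs Citadel: Citadel wins 2–1.
Lumen vs Granite: Granite wins 2–1.
Apollo vs Citadel: Apollo wins 2–1.
Apollo vs Granite: Apollo wins 2–1.
Citadel vs Granite: Citadel wins 2–1.
Apollo beats each rival — Ember (2–1), Lumen (3–0), Citadel (2–1), Granite (2–1) — so Apollo is the Condorcet winner.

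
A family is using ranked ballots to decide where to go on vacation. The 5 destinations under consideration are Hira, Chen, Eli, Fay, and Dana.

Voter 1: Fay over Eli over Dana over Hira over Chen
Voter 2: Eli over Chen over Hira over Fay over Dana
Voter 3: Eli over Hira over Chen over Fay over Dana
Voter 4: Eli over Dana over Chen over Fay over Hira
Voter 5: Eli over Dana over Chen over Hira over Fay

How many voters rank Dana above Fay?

2

Ballots ranking Dana above Fay: 2.
Ballots ranking Fay above Dana: 3.
So 2 of 5 voters prefer Dana to Fay.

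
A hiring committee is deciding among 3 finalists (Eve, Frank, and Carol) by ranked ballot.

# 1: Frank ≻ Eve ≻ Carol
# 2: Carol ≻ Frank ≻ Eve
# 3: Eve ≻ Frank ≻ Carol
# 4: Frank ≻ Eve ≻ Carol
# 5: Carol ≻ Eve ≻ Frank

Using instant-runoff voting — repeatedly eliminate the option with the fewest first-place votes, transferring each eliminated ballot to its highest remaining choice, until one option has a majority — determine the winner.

Frank

Round 1: Frank 2, Carol 2, Eve 1. Eve has the fewest and is eliminated.
Round 2: Frank 3, Carol 2. Frank has a majority.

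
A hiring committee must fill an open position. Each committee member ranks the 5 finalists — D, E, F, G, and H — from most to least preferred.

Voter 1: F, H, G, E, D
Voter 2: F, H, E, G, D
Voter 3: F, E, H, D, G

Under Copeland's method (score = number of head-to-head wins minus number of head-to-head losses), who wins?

F

Pairwise results:
  D vs E: E wins 3–0.
  D vs F: F wins 3–0.
  D vs G: G wins 2–1.
  D vs H: H wins 3–0.
  E vs F: F wins 3–0.
  E vs G: E wins 2–1.
  E vs H: H wins 2–1.
  F vs G: F wins 3–0.
  F vs H: F wins 3–0.
  G vs H: H wins 3–0.
Copeland scores (wins − losses):
  D: 0 − 4 = -4
  E: 2 − 2 = 0
  F: 4 − 0 = 4
  G: 1 − 3 = -2
  H: 3 − 1 = 2
F has the best Copeland score.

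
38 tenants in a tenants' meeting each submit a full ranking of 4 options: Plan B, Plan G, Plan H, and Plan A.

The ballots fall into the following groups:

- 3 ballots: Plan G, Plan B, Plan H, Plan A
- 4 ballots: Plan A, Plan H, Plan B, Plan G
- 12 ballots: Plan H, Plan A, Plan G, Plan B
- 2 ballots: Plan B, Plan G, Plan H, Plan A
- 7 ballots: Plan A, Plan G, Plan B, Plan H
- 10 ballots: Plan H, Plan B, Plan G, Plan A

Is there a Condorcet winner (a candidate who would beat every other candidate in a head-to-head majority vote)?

Head-to-head results (38 voters total):
Plan B vs Plan G: Plan G wins 22–16.
Plan B vs Plan H: Plan H wins 26–12.
Plan B vs Plan A: Plan A wins 23–15.
Plan G vs Plan H: Plan H wins 26–12.
Plan G vs Plan A: Plan A wins 23–15.
Plan H vs Plan A: Plan H wins 27–11.
Plan H beats each rival — Plan B (26–12), Plan G (26–12), Plan A (27–11) — so Plan H is the Condorcet winner.

Yes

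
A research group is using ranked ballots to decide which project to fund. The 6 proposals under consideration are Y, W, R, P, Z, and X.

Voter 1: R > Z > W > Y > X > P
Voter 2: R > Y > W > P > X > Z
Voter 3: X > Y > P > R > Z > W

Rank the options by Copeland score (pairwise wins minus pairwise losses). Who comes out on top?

Pairwise results:
  Y vs W: Y wins 2–1.
  Y vs R: R wins 2–1.
  Y vs P: Y wins 3–0.
  Y vs Z: Y wins 2–1.
  Y vs X: Y wins 2–1.
  W vs R: R wins 3–0.
  W vs P: W wins 2–1.
  W vs Z: Z wins 2–1.
  W vs X: W wins 2–1.
  R vs P: R wins 2–1.
  R vs Z: R wins 3–0.
  R vs X: R wins 2–1.
  P vs Z: P wins 2–1.
  P vs X: X wins 2–1.
  Z vs X: X wins 2–1.
Copeland scores (wins − losses):
  Y: 4 − 1 = 3
  W: 2 − 3 = -1
  R: 5 − 0 = 5
  P: 1 − 4 = -3
  Z: 1 − 4 = -3
  X: 2 − 3 = -1
R has the best Copeland score.

R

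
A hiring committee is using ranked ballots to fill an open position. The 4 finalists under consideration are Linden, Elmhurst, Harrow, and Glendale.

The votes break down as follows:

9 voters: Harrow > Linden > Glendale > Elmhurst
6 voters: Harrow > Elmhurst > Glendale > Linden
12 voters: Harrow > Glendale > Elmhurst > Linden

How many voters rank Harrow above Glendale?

27

Ballots ranking Harrow above Glendale: 9+6+12 = 27.
Ballots ranking Glendale above Harrow: 0.
So 27 of 27 voters prefer Harrow to Glendale.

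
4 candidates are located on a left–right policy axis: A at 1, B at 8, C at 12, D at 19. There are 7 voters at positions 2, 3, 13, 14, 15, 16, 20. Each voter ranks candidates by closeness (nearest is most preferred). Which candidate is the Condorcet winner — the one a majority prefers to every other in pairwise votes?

With single-peaked preferences on a line, the Condorcet winner is the candidate closest to the median voter.
The median voter (position 14) is closest to C at 12.
Check: C vs A — voters closer to C: 5 of 7.

C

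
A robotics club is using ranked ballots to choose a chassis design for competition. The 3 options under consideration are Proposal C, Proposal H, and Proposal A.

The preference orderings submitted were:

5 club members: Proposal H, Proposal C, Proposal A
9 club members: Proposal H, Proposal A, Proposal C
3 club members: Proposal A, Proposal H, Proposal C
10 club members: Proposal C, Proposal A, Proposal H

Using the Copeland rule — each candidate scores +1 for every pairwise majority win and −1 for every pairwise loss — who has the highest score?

Pairwise results:
  Proposal C vs Proposal H: Proposal H wins 17–10.
  Proposal C vs Proposal A: Proposal C wins 15–12.
  Proposal H vs Proposal A: Proposal H wins 14–13.
Copeland scores (wins − losses):
  Proposal C: 1 − 1 = 0
  Proposal H: 2 − 0 = 2
  Proposal A: 0 − 2 = -2
Proposal H has the best Copeland score.

Proposal H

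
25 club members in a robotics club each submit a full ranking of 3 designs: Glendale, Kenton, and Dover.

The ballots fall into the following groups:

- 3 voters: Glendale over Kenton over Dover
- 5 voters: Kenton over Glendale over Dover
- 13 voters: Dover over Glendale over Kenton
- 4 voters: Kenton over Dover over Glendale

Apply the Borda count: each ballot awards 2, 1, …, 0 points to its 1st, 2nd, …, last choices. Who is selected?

Dover

Borda scores:
  Glendale: 3·2 + 5·1 + 13·1 + 4·0 = 24
  Kenton: 3·1 + 5·2 + 13·0 + 4·2 = 21
  Dover: 3·0 + 5·0 + 13·2 + 4·1 = 30
Dover has the highest total.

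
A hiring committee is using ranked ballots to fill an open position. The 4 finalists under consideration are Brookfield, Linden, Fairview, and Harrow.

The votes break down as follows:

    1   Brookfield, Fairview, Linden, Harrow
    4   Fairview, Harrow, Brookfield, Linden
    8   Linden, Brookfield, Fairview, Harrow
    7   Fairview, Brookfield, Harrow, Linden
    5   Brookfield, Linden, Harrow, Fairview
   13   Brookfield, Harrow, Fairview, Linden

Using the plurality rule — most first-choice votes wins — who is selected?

Brookfield

First-place vote totals:
  Brookfield: 19
  Linden: 8
  Fairview: 11
  Harrow: 0
Brookfield has the most first-place votes.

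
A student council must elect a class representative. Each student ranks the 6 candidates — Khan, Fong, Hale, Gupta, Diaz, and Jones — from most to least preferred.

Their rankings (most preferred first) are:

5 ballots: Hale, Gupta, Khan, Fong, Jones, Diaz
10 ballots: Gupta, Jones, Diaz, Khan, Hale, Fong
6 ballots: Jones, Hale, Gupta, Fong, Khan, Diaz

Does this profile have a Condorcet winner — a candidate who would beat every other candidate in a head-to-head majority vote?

Head-to-head results (21 voters total):
Khan vs Fong: Khan wins 15–6.
Khan vs Hale: Hale wins 11–10.
Khan vs Gupta: Gupta wins 21–0.
Khan vs Diaz: Khan wins 11–10.
Khan vs Jones: Jones wins 16–5.
Fong vs Hale: Hale wins 21–0.
Fong vs Gupta: Gupta wins 21–0.
Fong vs Diaz: Fong wins 11–10.
Fong vs Jones: Jones wins 16–5.
Hale vs Gupta: Hale wins 11–10.
Hale vs Diaz: Hale wins 11–10.
Hale vs Jones: Jones wins 16–5.
Gupta vs Diaz: Gupta wins 21–0.
Gupta vs Jones: Gupta wins 15–6.
Diaz vs Jones: Jones wins 21–0.
No candidate beats all others: Hale beats Gupta beats Jones beats Hale, a majority cycle.

No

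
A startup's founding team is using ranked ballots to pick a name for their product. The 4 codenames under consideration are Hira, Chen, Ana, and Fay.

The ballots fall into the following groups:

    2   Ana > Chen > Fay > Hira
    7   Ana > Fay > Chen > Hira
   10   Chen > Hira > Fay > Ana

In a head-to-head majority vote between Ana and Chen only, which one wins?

Chen

Ballots ranking Ana above Chen: 2+7 = 9.
Ballots ranking Chen above Ana: 10.
Chen wins the head-to-head, 10–9.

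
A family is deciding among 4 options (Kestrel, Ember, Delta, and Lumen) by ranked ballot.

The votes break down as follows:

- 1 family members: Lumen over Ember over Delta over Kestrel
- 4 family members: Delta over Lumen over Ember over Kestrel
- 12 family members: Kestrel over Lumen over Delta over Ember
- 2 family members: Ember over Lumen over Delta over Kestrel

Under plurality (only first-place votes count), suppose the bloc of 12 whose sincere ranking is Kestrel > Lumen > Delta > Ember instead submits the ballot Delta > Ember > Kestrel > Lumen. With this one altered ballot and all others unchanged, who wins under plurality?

Delta

First-place totals with the altered ballot: Kestrel 0, Ember 2, Delta 16, Lumen 1.
The switch changes the winner from Kestrel to Delta.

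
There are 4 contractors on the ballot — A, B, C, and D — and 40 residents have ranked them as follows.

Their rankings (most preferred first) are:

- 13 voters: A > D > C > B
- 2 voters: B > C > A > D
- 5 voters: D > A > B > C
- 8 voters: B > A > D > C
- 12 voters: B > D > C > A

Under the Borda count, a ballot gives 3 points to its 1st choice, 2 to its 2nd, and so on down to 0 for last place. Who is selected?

D

Borda scores:
  A: 13·3 + 2·1 + 5·2 + 8·2 + 12·0 = 67
  B: 13·0 + 2·3 + 5·1 + 8·3 + 12·3 = 71
  C: 13·1 + 2·2 + 5·0 + 8·0 + 12·1 = 29
  D: 13·2 + 2·0 + 5·3 + 8·1 + 12·2 = 73
D has the highest total.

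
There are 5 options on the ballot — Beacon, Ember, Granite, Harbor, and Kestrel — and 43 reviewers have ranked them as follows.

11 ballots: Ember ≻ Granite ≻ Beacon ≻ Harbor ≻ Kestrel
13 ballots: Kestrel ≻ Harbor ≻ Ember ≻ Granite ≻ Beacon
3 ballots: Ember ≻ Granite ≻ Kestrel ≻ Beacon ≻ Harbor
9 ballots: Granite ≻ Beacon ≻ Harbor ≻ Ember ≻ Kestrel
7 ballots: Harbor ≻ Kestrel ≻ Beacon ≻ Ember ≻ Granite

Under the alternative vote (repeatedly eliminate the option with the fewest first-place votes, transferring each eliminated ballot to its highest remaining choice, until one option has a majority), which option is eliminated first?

Beacon

Round 1: Ember 14, Kestrel 13, Granite 9, Harbor 7, Beacon 0. Beacon has the fewest and is eliminated.
Round 2: Ember 14, Kestrel 13, Granite 9, Harbor 7. Harbor has the fewest and is eliminated.
Round 3: Kestrel 20, Ember 14, Granite 9. Granite has the fewest and is eliminated.
Round 4: Ember 23, Kestrel 20. Ember has a majority.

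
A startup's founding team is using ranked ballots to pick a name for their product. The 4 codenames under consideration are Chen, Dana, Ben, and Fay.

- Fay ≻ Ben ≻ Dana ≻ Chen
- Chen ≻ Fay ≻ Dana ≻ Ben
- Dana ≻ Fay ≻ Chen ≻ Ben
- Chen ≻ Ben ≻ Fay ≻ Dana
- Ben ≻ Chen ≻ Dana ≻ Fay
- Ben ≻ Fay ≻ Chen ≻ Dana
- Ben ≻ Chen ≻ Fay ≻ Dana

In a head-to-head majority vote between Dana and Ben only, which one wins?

Ben

Ballots ranking Dana above Ben: 2.
Ballots ranking Ben above Dana: 5.
Ben wins the head-to-head, 5–2.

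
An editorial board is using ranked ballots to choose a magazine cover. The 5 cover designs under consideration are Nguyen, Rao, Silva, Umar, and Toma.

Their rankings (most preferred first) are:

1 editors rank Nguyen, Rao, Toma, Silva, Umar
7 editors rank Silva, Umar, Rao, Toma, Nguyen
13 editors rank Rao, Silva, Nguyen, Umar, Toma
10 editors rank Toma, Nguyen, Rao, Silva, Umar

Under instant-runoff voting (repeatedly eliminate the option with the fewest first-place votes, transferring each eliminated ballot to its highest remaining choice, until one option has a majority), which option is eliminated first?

Round 1: Rao 13, Toma 10, Silva 7, Nguyen 1, Umar 0. Umar has the fewest and is eliminated.
Round 2: Rao 13, Toma 10, Silva 7, Nguyen 1. Nguyen has the fewest and is eliminated.
Round 3: Rao 14, Toma 10, Silva 7. Silva has the fewest and is eliminated.
Round 4: Rao 21, Toma 10. Rao has a majority.

Umar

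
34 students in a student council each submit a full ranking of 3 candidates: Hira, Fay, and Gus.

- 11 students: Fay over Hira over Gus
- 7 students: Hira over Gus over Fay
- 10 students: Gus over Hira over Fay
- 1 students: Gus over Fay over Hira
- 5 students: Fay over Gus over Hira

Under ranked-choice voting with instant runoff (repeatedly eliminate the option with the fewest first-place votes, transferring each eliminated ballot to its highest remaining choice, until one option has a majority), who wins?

Gus

Round 1: Fay 16, Gus 11, Hira 7. Hira has the fewest and is eliminated.
Round 2: Gus 18, Fay 16. Gus has a majority.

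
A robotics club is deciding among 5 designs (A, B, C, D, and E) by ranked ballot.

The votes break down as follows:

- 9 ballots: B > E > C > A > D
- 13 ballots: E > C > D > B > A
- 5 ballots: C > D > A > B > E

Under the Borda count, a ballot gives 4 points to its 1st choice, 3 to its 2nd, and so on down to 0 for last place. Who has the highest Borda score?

E

Borda scores:
  A: 9·1 + 13·0 + 5·2 = 19
  B: 9·4 + 13·1 + 5·1 = 54
  C: 9·2 + 13·3 + 5·4 = 77
  D: 9·0 + 13·2 + 5·3 = 41
  E: 9·3 + 13·4 + 5·0 = 79
E has the highest total.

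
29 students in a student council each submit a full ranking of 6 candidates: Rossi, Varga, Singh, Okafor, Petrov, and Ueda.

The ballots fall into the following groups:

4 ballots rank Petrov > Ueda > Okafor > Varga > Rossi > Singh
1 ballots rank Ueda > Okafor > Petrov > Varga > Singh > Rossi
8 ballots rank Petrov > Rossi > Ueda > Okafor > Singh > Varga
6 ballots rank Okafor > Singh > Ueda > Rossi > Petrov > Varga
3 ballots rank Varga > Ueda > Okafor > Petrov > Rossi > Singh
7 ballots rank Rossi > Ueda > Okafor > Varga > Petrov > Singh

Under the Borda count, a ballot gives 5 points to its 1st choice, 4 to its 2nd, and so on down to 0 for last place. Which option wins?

Borda scores:
  Rossi: 4·1 + 0 + 8·4 + 6·2 + 3·1 + 7·5 = 86
  Varga: 4·2 + 2 + 8·0 + 6·0 + 3·5 + 7·2 = 39
  Singh: 4·0 + 1 + 8·1 + 6·4 + 3·0 + 7·0 = 33
  Okafor: 4·3 + 4 + 8·2 + 6·5 + 3·3 + 7·3 = 92
  Petrov: 4·5 + 3 + 8·5 + 6·1 + 3·2 + 7·1 = 82
  Ueda: 4·4 + 5 + 8·3 + 6·3 + 3·4 + 7·4 = 103
Ueda has the highest total.

Ueda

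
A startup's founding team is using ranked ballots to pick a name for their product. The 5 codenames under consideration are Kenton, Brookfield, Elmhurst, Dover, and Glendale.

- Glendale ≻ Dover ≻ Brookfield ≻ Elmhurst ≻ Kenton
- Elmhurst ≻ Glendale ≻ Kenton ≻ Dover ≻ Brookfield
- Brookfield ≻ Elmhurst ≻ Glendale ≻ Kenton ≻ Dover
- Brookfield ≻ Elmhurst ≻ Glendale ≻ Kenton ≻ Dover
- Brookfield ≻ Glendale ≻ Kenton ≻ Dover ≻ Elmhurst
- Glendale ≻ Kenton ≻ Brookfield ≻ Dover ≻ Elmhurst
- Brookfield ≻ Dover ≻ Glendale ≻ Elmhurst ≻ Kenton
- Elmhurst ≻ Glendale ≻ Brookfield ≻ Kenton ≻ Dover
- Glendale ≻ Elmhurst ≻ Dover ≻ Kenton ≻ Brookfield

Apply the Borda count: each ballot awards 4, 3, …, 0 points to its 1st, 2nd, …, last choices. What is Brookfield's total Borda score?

Borda scores:
  Kenton: 0 + 2 + 1 + 1 + 2 + 3 + 0 + 1 + 1 = 11
  Brookfield: 2 + 0 + 4 + 4 + 4 + 2 + 4 + 2 + 0 = 22
  Elmhurst: 1 + 4 + 3 + 3 + 0 + 0 + 1 + 4 + 3 = 19
  Dover: 3 + 1 + 0 + 0 + 1 + 1 + 3 + 0 + 2 = 11
  Glendale: 4 + 3 + 2 + 2 + 3 + 4 + 2 + 3 + 4 = 27

22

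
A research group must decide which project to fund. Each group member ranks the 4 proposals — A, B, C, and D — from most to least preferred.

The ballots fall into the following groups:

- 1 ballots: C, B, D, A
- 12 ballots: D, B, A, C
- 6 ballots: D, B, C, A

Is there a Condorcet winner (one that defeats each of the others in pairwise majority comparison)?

Yes

Head-to-head results (19 voters total):
A vs B: B wins 19–0.
A vs C: A wins 12–7.
A vs D: D wins 19–0.
B vs C: B wins 18–1.
B vs D: D wins 18–1.
C vs D: D wins 18–1.
D beats each rival — A (19–0), B (18–1), C (18–1) — so D is the Condorcet winner.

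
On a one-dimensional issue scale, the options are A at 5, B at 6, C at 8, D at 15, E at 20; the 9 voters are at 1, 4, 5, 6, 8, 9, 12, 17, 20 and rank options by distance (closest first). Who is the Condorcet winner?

C

With single-peaked preferences on a line, the Condorcet winner is the candidate closest to the median voter.
The median voter (position 8) is closest to C at 8.
Check: C vs E — voters closer to C: 7 of 9.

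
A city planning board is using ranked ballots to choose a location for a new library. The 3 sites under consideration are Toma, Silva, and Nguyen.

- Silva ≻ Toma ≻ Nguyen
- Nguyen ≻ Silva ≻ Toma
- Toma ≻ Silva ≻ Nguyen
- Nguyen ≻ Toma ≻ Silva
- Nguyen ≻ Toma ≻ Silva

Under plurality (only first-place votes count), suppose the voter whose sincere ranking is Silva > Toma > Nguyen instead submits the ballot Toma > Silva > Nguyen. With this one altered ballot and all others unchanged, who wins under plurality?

First-place totals with the altered ballot: Toma 2, Silva 0, Nguyen 3.
The winner is unchanged: still Nguyen.

Nguyen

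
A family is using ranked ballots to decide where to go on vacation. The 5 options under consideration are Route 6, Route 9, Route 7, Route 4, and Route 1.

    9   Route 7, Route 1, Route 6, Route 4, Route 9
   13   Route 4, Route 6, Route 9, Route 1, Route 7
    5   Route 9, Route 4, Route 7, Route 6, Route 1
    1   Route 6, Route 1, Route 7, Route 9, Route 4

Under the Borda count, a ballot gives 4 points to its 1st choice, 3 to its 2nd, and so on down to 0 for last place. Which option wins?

Borda scores:
  Route 6: 9·2 + 13·3 + 5·1 + 4 = 66
  Route 9: 9·0 + 13·2 + 5·4 + 1 = 47
  Route 7: 9·4 + 13·0 + 5·2 + 2 = 48
  Route 4: 9·1 + 13·4 + 5·3 + 0 = 76
  Route 1: 9·3 + 13·1 + 5·0 + 3 = 43
Route 4 has the highest total.

Route 4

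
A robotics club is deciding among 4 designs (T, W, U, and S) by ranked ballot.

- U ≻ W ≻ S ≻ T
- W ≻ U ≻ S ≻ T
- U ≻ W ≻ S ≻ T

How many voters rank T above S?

0

Ballots ranking T above S: 0.
Ballots ranking S above T: 3.
So 0 of 3 voters prefer T to S.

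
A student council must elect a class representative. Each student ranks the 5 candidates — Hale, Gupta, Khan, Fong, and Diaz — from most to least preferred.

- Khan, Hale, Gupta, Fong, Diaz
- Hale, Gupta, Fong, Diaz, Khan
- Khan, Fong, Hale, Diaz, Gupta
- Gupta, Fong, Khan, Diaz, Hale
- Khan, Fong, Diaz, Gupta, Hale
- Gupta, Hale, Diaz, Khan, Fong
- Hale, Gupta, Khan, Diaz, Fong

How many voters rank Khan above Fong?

5

Ballots ranking Khan above Fong: 5.
Ballots ranking Fong above Khan: 2.
So 5 of 7 voters prefer Khan to Fong.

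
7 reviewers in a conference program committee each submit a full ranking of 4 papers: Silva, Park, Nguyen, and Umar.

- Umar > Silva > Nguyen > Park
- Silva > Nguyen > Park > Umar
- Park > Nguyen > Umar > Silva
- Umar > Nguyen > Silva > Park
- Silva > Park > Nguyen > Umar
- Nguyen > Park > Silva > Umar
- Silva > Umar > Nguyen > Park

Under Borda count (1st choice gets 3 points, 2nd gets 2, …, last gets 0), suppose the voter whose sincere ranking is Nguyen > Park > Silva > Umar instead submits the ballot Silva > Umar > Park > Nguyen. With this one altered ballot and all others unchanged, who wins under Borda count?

Borda totals with the altered ballot: Silva 15, Park 7, Nguyen 9, Umar 11.
The winner is unchanged: still Silva.

Silva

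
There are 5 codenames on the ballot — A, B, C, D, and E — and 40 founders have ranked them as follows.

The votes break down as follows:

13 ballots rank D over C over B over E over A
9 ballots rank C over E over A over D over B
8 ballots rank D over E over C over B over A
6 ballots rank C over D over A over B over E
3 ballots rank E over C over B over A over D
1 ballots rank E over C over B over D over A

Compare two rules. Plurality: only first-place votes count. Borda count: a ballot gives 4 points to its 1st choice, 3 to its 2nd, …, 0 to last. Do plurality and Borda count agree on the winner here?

No

Plurality first-place counts: A 0, B 0, C 15, D 21, E 4 → D.
Borda totals: A 33, B 48, C 127, D 112, E 80 → C.
The two rules disagree: plurality picks D, Borda picks C.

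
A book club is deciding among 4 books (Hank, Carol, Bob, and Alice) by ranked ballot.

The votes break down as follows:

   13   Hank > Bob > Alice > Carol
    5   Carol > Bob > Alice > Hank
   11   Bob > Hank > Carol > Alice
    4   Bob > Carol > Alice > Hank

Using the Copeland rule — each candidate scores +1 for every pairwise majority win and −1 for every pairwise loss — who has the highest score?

Pairwise results:
  Hank vs Carol: Hank wins 24–9.
  Hank vs Bob: Bob wins 20–13.
  Hank vs Alice: Hank wins 24–9.
  Carol vs Bob: Bob wins 28–5.
  Carol vs Alice: Carol wins 20–13.
  Bob vs Alice: Bob wins 33–0.
Copeland scores (wins − losses):
  Hank: 2 − 1 = 1
  Carol: 1 − 2 = -1
  Bob: 3 − 0 = 3
  Alice: 0 − 3 = -3
Bob has the best Copeland score.

Bob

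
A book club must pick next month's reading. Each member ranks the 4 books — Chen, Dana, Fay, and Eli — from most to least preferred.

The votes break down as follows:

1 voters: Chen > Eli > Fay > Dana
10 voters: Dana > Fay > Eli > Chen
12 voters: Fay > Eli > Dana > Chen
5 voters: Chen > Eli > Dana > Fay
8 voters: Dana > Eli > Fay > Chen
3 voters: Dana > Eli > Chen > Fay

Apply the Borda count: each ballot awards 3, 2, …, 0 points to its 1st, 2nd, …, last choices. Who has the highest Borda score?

Dana

Borda scores:
  Chen: 3 + 10·0 + 12·0 + 5·3 + 8·0 + 3·1 = 21
  Dana: 0 + 10·3 + 12·1 + 5·1 + 8·3 + 3·3 = 80
  Fay: 1 + 10·2 + 12·3 + 5·0 + 8·1 + 3·0 = 65
  Eli: 2 + 10·1 + 12·2 + 5·2 + 8·2 + 3·2 = 68
Dana has the highest total.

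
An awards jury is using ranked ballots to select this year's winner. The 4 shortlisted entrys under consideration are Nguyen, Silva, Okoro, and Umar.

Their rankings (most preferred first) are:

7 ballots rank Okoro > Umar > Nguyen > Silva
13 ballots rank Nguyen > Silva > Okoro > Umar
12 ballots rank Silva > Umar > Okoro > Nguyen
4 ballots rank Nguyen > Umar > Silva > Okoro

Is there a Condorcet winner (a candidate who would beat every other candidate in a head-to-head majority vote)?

No

Head-to-head results (36 voters total):
Nguyen vs Silva: Nguyen wins 24–12.
Nguyen vs Okoro: Okoro wins 19–17.
Nguyen vs Umar: Umar wins 19–17.
Silva vs Okoro: Silva wins 29–7.
Silva vs Umar: Silva wins 25–11.
Okoro vs Umar: Okoro wins 20–16.
No candidate beats all others: Nguyen beats Silva beats Okoro beats Nguyen, a majority cycle.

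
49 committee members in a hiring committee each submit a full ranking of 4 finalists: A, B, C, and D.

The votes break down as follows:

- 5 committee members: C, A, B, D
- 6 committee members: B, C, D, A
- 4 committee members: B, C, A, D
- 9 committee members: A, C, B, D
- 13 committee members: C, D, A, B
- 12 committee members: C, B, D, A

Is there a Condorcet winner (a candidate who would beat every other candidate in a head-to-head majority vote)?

Yes

Head-to-head results (49 voters total):
A vs B: A wins 27–22.
A vs C: C wins 40–9.
A vs D: D wins 31–18.
B vs C: C wins 39–10.
B vs D: B wins 36–13.
C vs D: C wins 49–0.
C beats each rival — A (40–9), B (39–10), D (49–0) — so C is the Condorcet winner.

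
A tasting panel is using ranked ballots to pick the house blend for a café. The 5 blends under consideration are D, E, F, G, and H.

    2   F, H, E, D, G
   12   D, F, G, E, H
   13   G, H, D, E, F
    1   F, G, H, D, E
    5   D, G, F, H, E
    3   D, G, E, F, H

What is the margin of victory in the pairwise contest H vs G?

Ballots ranking H above G: 2.
Ballots ranking G above H: 12+13+1+5+3 = 34.
G wins 34–2, a margin of 32.

32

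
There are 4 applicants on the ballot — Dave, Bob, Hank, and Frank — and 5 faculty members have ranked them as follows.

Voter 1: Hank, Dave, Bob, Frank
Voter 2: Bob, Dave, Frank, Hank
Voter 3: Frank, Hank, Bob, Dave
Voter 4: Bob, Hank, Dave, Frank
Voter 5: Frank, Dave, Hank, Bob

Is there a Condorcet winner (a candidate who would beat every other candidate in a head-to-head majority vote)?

Head-to-head results (5 voters total):
Dave vs Bob: Bob wins 3–2.
Dave vs Hank: Hank wins 3–2.
Dave vs Frank: Dave wins 3–2.
Bob vs Hank: Hank wins 3–2.
Bob vs Frank: Bob wins 3–2.
Hank vs Frank: Frank wins 3–2.
No candidate beats all others: Dave beats Frank beats Hank beats Dave, a majority cycle.

No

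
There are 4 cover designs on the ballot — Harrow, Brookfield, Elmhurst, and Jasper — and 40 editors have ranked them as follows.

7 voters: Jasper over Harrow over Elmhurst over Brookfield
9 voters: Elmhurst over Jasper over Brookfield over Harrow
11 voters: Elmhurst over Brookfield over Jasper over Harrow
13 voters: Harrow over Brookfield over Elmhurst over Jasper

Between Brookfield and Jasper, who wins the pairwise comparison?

Brookfield

Ballots ranking Brookfield above Jasper: 11+13 = 24.
Ballots ranking Jasper above Brookfield: 7+9 = 16.
Brookfield wins the head-to-head, 24–16.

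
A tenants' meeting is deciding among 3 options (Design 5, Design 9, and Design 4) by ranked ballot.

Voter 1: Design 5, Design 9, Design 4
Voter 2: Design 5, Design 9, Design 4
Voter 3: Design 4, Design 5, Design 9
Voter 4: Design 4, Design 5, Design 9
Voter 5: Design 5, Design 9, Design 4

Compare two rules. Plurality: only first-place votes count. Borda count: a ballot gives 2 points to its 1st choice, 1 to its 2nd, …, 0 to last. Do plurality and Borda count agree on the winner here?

Plurality first-place counts: Design 5 3, Design 9 0, Design 4 2 → Design 5.
Borda totals: Design 5 8, Design 9 3, Design 4 4 → Design 5.
The two rules agree on Design 5.

Yes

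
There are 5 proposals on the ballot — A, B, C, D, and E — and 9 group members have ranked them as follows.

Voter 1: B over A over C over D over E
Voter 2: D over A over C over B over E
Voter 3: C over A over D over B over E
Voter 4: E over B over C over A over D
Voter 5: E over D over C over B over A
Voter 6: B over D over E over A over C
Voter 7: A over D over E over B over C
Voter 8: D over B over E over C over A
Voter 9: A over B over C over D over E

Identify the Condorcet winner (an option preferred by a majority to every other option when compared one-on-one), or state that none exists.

Head-to-head results (9 voters total):
A vs B: B wins 5–4.
A vs C: A wins 5–4.
A vs D: A wins 5–4.
A vs E: A wins 5–4.
B vs C: B wins 6–3.
B vs D: D wins 5–4.
B vs E: B wins 6–3.
C vs D: D wins 5–4.
C vs E: E wins 5–4.
D vs E: D wins 7–2.
No candidate beats all others: A beats D beats B beats A, a majority cycle.

No Condorcet winner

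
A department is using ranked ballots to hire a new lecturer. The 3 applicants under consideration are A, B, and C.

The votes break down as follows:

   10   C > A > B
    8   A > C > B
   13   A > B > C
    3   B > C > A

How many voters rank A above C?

Ballots ranking A above C: 8+13 = 21.
Ballots ranking C above A: 10+3 = 13.
So 21 of 34 voters prefer A to C.

21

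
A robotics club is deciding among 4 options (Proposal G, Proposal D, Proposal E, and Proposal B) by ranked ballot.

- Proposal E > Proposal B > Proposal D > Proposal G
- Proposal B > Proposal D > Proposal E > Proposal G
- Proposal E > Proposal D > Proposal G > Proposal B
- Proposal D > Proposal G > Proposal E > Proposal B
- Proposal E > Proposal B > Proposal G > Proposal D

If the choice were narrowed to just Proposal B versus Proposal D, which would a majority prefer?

Ballots ranking Proposal B above Proposal D: 3.
Ballots ranking Proposal D above Proposal B: 2.
Proposal B wins the head-to-head, 3–2.

Proposal B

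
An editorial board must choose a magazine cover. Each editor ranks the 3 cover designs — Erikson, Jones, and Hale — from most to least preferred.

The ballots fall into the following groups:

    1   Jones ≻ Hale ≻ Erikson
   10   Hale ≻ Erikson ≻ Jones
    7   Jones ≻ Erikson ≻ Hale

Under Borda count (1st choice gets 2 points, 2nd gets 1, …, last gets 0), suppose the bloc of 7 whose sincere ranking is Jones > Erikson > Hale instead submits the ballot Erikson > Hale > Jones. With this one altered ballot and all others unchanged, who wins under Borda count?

Borda totals with the altered ballot: Erikson 24, Jones 2, Hale 28.
The winner is unchanged: still Hale.

Hale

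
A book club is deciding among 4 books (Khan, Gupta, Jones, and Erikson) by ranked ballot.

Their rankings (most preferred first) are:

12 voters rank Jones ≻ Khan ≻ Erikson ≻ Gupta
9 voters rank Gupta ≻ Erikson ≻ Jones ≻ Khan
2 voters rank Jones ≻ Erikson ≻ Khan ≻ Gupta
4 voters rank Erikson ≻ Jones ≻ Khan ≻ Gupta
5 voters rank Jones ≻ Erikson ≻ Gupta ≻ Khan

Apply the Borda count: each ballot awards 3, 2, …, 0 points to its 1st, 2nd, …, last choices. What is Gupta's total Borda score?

32

Borda scores:
  Khan: 12·2 + 9·0 + 2·1 + 4·1 + 5·0 = 30
  Gupta: 12·0 + 9·3 + 2·0 + 4·0 + 5·1 = 32
  Jones: 12·3 + 9·1 + 2·3 + 4·2 + 5·3 = 74
  Erikson: 12·1 + 9·2 + 2·2 + 4·3 + 5·2 = 56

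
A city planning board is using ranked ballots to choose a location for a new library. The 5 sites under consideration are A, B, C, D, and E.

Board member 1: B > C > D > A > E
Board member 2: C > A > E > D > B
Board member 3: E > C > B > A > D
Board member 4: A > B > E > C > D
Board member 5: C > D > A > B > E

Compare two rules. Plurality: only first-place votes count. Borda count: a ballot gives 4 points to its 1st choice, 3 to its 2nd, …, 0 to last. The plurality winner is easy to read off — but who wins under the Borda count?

C

Plurality first-place counts: A 1, B 1, C 2, D 0, E 1 → C.
Borda totals: A 11, B 10, C 15, D 6, E 8 → C.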